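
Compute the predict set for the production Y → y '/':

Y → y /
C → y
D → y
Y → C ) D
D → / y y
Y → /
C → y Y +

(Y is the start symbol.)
{ 'y' }

PREDICT(Y → y '/') = (FIRST(RHS) \ {ε}) ∪ (FOLLOW(Y) if ε ∈ FIRST(RHS), i.e. RHS ⇒* ε)
FIRST(y '/') = { 'y' }
ε ∉ FIRST(y '/'), so FOLLOW(Y) is not added.
PREDICT(Y → y '/') = { 'y' }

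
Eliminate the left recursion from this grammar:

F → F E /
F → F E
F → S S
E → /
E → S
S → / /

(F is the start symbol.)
F → S S F'
F' → E / F'
F' → E F'
F' → ε
E → /
E → S
S → / /

F is directly left-recursive. The standard transformation for
  A → A α₁ | ... | A α_m | β₁ | ... | β_n
is
  A  → β₁ A' | ... | β_n A'
  A' → α₁ A' | ... | α_m A' | ε

F → S S becomes F → S S F'
F → F E / becomes F' → E / F'
F → F E becomes F' → E F'
Add F' → ε

Productions for other non-terminals are unchanged:
  E → /
  E → S
  S → / /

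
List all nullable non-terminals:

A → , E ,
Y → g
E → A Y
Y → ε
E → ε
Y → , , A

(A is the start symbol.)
A non-terminal is nullable if it can derive ε (the empty string): either it has an ε-production, or it has a production whose right-hand side consists entirely of nullable non-terminals.

ε-productions: Y → ε, E → ε
So Y, E are immediately nullable.
No further non-terminal can be added: every production for the remaining non-terminals contains a terminal or a non-nullable non-terminal.
Nullable = { 'E', 'Y' }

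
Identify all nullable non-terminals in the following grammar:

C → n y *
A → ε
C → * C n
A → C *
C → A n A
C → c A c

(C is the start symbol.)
A non-terminal is nullable if it can derive ε (the empty string): either it has an ε-production, or it has a production whose right-hand side consists entirely of nullable non-terminals.

ε-productions: A → ε
So A is immediately nullable.
No further non-terminal can be added: every production for the remaining non-terminals contains a terminal or a non-nullable non-terminal.
Nullable = { 'A' }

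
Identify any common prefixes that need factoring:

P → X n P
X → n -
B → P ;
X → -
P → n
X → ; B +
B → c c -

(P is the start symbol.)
No, left-factoring is not needed

Left-factoring is needed when two productions for the same non-terminal
share a common prefix on the right-hand side.

Productions for P:
  P → X n P
  P → n
Productions for X:
  X → n -
  X → -
  X → ; B +
Productions for B:
  B → P ;
  B → c c -

No common prefixes found.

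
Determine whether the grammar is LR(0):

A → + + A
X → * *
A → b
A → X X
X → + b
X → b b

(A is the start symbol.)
No. Shift-reduce conflict between [A → b .] and [X → b . b]

A grammar is LR(0) if no state in the canonical LR(0) collection has:
  - both a shift item (dot before a terminal) and a complete item (shift-reduce conflict), or
  - two or more complete items (reduce-reduce conflict; the accept item [A' → A .] counts as a complete item here).

Augment with A' → A and build the canonical LR(0) collection (I0 = CLOSURE({[A' → . A]}), then GOTO on every symbol after a dot until no new states appear). It has 14 states:
  I0: { [A → . + + A], [A → . X X], [A → . b], [A' → . A], [X → . * *], [X → . + b], [X → . b b] }  — shift
  I1: { [X → * . *] }  — shift
  I2: { [A → + . + A], [X → + . b] }  — shift
  I3: { [A' → A .] }  — accept
  I4: { [A → X . X], [X → . * *], [X → . + b], [X → . b b] }  — shift
  I5: { [A → b .], [X → b . b] }  — shift, reduce
  I6: { [X → b b .] }  — reduce
  I7: { [X → + . b] }  — shift
  I8: { [A → X X .] }  — reduce
  I9: { [X → b . b] }  — shift
  I10: { [X → + b .] }  — reduce
  I11: { [A → + + . A], [A → . + + A], [A → . X X], [A → . b], [X → . * *], [X → . + b], [X → . b b] }  — shift
  I12: { [A → + + A .] }  — reduce
  I13: { [X → * * .] }  — reduce

Conflict in state I5:
  Shift-reduce conflict between [A → b .] and [X → b . b]
So the grammar is NOT LR(0).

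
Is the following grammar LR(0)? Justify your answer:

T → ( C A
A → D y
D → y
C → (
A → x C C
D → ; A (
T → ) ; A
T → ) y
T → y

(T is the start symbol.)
Yes, the grammar is LR(0)

Augment with T' → T and build the canonical LR(0) collection (I0 = CLOSURE({[T' → . T]}), then GOTO on every symbol after a dot until no new states appear). It has 20 states:
  I0: { [T → . ( C A], [T → . ) ; A], [T → . ) y], [T → . y], [T' → . T] }  — shift
  I1: { [C → . (], [T → ( . C A] }  — shift
  I2: { [T → ) . ; A], [T → ) . y] }  — shift
  I3: { [T' → T .] }  — accept
  I4: { [T → y .] }  — reduce
  I5: { [A → . D y], [A → . x C C], [D → . ; A (], [D → . y], [T → ) ; . A] }  — shift
  I6: { [T → ) y .] }  — reduce
  I7: { [A → . D y], [A → . x C C], [D → . ; A (], [D → . y], [D → ; . A (] }  — shift
  I8: { [T → ) ; A .] }  — reduce
  I9: { [A → D . y] }  — shift
  I10: { [A → x . C C], [C → . (] }  — shift
  I11: { [D → y .] }  — reduce
  I12: { [C → ( .] }  — reduce
  I13: { [A → x C . C], [C → . (] }  — shift
  I14: { [A → x C C .] }  — reduce
  I15: { [A → D y .] }  — reduce
  I16: { [D → ; A . (] }  — shift
  I17: { [D → ; A ( .] }  — reduce
  I18: { [A → . D y], [A → . x C C], [D → . ; A (], [D → . y], [T → ( C . A] }  — shift
  I19: { [T → ( C A .] }  — reduce

Every state is either a pure shift/goto state or contains exactly one complete item and nothing to shift — no conflicts. The grammar is LR(0).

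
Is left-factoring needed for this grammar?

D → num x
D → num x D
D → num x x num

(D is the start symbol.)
Left-factoring is needed when two productions for the same non-terminal
share a common prefix on the right-hand side.

Productions for D:
  D → num x
  D → num x D
  D → num x x num

Found common prefix 'num x' in productions for D

Answer: Yes, D has productions with common prefix 'num x'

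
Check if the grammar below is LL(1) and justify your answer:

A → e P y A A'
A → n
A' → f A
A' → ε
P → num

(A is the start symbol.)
A grammar is LL(1) if for each non-terminal N with multiple productions, the predict sets of those productions are pairwise disjoint, where PREDICT(N → α) = (FIRST(α) \ {ε}) ∪ (FOLLOW(N) if α ⇒* ε).

Relevant sets:
  FOLLOW(A') = { $, 'f' }

For A:
  PREDICT(A → e P y A A') = { 'e' }
  PREDICT(A → n) = { 'n' }
For A':
  PREDICT(A' → f A) = { 'f' }
  PREDICT(A' → ε) = { $, 'f' }
P has a single production, so nothing to check there.

Conflict found: Predict set conflict for A': { 'f' }
The grammar is NOT LL(1).

Answer: No. Predict set conflict for A': { 'f' }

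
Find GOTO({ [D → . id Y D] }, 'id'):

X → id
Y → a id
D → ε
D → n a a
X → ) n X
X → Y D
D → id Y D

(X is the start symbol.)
GOTO(I, 'id') = CLOSURE({ [A → αX.β] : [A → α.Xβ] ∈ I, X = 'id' })

Items with dot before 'id', with the dot advanced:
  [D → . id Y D] → [D → id . Y D]
Closure of the advanced items:
  [D → id . Y D] has the dot before Y: add [Y → . a id]

GOTO = { [D → id . Y D], [Y → . a id] }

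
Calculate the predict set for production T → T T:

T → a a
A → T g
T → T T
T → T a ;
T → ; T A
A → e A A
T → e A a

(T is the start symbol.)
PREDICT(T → T T) = (FIRST(RHS) \ {ε}) ∪ (FOLLOW(T) if ε ∈ FIRST(RHS), i.e. RHS ⇒* ε)
FIRST(T) = { ';', 'a', 'e' }
FIRST(T T) = { ';', 'a', 'e' }
ε ∉ FIRST(T T), so FOLLOW(T) is not added.
PREDICT(T → T T) = { ';', 'a', 'e' }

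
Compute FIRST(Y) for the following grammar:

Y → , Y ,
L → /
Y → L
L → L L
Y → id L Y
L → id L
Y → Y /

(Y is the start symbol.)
{ ',', '/', 'id' }

To compute FIRST(Y), examine every production with Y on the left-hand side, reading each right-hand side left to right until a non-nullable symbol is reached.

FIRST sets of the other non-terminals involved (by the same procedure, iterated to a fixed point):
  FIRST(L) = { '/', 'id' }

From Y → , Y ,:
  - ',' is a terminal: add ',' and stop
From Y → L:
  - L is a non-terminal: add FIRST(L) \ {ε} = { '/', 'id' }
    L is not nullable, so stop
From Y → id L Y:
  - id is a terminal: add 'id' and stop
From Y → Y /:
  - Y is the symbol being defined: contributes nothing new
    Y is not nullable, so stop

Collecting: FIRST(Y) = { ',', '/', 'id' }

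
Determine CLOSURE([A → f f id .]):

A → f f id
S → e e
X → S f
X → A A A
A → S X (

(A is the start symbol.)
{ [A → f f id .] }

To compute CLOSURE, for each item [A → α.Bβ] where B is a non-terminal, add [B → .γ] for all productions B → γ; repeat for the newly added items until nothing changes.

Start with: [A → f f id .]
The dot is at the end, so nothing is added.

CLOSURE = { [A → f f id .] }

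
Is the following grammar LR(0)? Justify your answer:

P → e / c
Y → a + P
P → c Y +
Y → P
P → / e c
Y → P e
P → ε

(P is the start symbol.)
No. Shift-reduce conflict between [P → .] and [P → . / e c]

A grammar is LR(0) if no state in the canonical LR(0) collection has:
  - both a shift item (dot before a terminal) and a complete item (shift-reduce conflict), or
  - two or more complete items (reduce-reduce conflict; the accept item [P' → P .] counts as a complete item here).

Augment with P' → P and build the canonical LR(0) collection (I0 = CLOSURE({[P' → . P]}), then GOTO on every symbol after a dot until no new states appear). It has 16 states:
  I0: { [P → . / e c], [P → . c Y +], [P → . e / c], [P → .], [P' → . P] }  — shift, reduce
  I1: { [P → / . e c] }  — shift
  I2: { [P' → P .] }  — accept
  I3: { [P → . / e c], [P → . c Y +], [P → . e / c], [P → .], [P → c . Y +], [Y → . P e], [Y → . P], [Y → . a + P] }  — shift, reduce
  I4: { [P → e . / c] }  — shift
  I5: { [P → e / . c] }  — shift
  I6: { [P → e / c .] }  — reduce
  I7: { [Y → P . e], [Y → P .] }  — shift, reduce
  I8: { [P → c Y . +] }  — shift
  I9: { [Y → a . + P] }  — shift
  I10: { [P → . / e c], [P → . c Y +], [P → . e / c], [P → .], [Y → a + . P] }  — shift, reduce
  I11: { [Y → a + P .] }  — reduce
  I12: { [P → c Y + .] }  — reduce
  I13: { [Y → P e .] }  — reduce
  I14: { [P → / e . c] }  — shift
  I15: { [P → / e c .] }  — reduce

Conflict in state I0:
  Shift-reduce conflict between [P → .] and [P → . / e c]
So the grammar is NOT LR(0).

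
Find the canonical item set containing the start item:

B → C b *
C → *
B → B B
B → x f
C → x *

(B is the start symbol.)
First, augment the grammar with B' → B
I₀ = CLOSURE({ [B' → . B] }):
  [B' → . B] has the dot before B: add [B → . C b *], [B → . B B], [B → . x f]
  [B → . C b *] has the dot before C: add [C → . *], [C → . x *]
No further items can be added.

I₀ = { [B → . B B], [B → . C b *], [B → . x f], [B' → . B], [C → . *], [C → . x *] }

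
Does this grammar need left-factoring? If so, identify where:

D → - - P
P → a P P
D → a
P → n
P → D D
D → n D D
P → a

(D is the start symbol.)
Yes, P has productions with common prefix 'a'

Left-factoring is needed when two productions for the same non-terminal
share a common prefix on the right-hand side.

Productions for D:
  D → - - P
  D → a
  D → n D D
Productions for P:
  P → a P P
  P → n
  P → D D
  P → a

Found common prefix 'a' in productions for P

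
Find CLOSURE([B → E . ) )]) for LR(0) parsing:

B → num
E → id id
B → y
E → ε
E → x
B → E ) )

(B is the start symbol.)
{ [B → E . ) )] }

To compute CLOSURE, for each item [A → α.Bβ] where B is a non-terminal, add [B → .γ] for all productions B → γ; repeat for the newly added items until nothing changes.

Start with: [B → E . ) )]
The dot precedes the terminal ')', so nothing is added.

CLOSURE = { [B → E . ) )] }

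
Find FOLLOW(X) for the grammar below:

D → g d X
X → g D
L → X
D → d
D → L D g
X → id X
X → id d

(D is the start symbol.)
In D → g d X: X is at the end, add FOLLOW(D)
In L → X: X is at the end, add FOLLOW(L)
In X → id X: X is at the end; this adds FOLLOW(X) to itself — nothing new

The FOLLOW sets referred to above (computed the same way, to a fixed point):
  FOLLOW(D) = { $, 'd', 'g', 'id' }
  FOLLOW(L) = { 'd', 'g', 'id' }

Taking the union: FOLLOW(X) = { $, 'd', 'g', 'id' }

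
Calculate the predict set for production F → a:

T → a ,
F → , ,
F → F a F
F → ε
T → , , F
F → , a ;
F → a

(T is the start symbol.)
{ 'a' }

PREDICT(F → a) = (FIRST(RHS) \ {ε}) ∪ (FOLLOW(F) if ε ∈ FIRST(RHS), i.e. RHS ⇒* ε)
FIRST(a) = { 'a' }
ε ∉ FIRST(a), so FOLLOW(F) is not added.
PREDICT(F → a) = { 'a' }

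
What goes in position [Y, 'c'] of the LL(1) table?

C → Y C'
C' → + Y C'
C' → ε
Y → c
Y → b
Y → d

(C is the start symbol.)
Y → c

To find M[Y, 'c'], we find productions for Y where 'c' is in the predict set (PREDICT(N → α) = (FIRST(α) \ {ε}) ∪ (FOLLOW(N) if α ⇒* ε)).

Y → c: PREDICT = { 'c' }
  'c' is in predict set, so this production goes in M[Y, 'c']
Y → b: PREDICT = { 'b' }
Y → d: PREDICT = { 'd' }

M[Y, 'c'] = Y → c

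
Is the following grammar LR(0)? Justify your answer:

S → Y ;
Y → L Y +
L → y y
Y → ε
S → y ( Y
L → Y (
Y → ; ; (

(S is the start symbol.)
No. Shift-reduce conflict between [Y → .] and [L → . y y]

Augment with S' → S and build the canonical LR(0) collection (I0 = CLOSURE({[S' → . S]}), then GOTO on every symbol after a dot until no new states appear). It has 16 states:
  I0: { [L → . Y (], [L → . y y], [S → . Y ;], [S → . y ( Y], [S' → . S], [Y → . ; ; (], [Y → . L Y +], [Y → .] }  — shift, reduce
  I1: { [Y → ; . ; (] }  — shift
  I2: { [L → . Y (], [L → . y y], [Y → . ; ; (], [Y → . L Y +], [Y → .], [Y → L . Y +] }  — shift, reduce
  I3: { [S' → S .] }  — accept
  I4: { [L → Y . (], [S → Y . ;] }  — shift
  I5: { [L → y . y], [S → y . ( Y] }  — shift
  I6: { [L → . Y (], [L → . y y], [S → y ( . Y], [Y → . ; ; (], [Y → . L Y +], [Y → .] }  — shift, reduce
  I7: { [L → y y .] }  — reduce
  I8: { [L → Y . (], [S → y ( Y .] }  — shift, reduce
  I9: { [L → y . y] }  — shift
  I10: { [L → Y ( .] }  — reduce
  I11: { [S → Y ; .] }  — reduce
  I12: { [L → Y . (], [Y → L Y . +] }  — shift
  I13: { [Y → L Y + .] }  — reduce
  I14: { [Y → ; ; . (] }  — shift
  I15: { [Y → ; ; ( .] }  — reduce

Conflict in state I0:
  Shift-reduce conflict between [Y → .] and [L → . y y]
So the grammar is NOT LR(0).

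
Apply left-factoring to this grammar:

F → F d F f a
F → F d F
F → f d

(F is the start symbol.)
Left-factoring transforms A → αβ₁ | αβ₂ into A → αA' and A' → β₁ | β₂
(α is the longest common prefix among the alternatives). Repeat until
no nonterminal has two alternatives with a common prefix.

Round 1: F has alternatives sharing prefix 'F d F'. Introduce F': F → F d F F'
  Add: F' → f a
  Add: F' → ε

No remaining common prefixes — done.

Resulting grammar:
F → F d F F'
F' → f a
F' → ε
F → f d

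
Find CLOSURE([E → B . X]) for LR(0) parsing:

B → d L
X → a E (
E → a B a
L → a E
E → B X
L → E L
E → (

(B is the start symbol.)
{ [E → B . X], [X → . a E (] }

Start with: [E → B . X]
  [E → B . X] has the dot before X: add [X → . a E (]
No further items can be added.

CLOSURE = { [E → B . X], [X → . a E (] }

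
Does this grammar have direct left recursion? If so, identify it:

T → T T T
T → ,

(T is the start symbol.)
Yes, T is left-recursive

Direct left recursion occurs when N → N α for some non-terminal N (the right-hand side begins with the left-hand side itself).

T → T T T: LEFT RECURSIVE (starts with T)
T → ,: starts with ','

The grammar has direct left recursion on: T.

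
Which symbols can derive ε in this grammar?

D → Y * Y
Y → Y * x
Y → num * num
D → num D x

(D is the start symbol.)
None

A non-terminal is nullable if it can derive ε (the empty string): either it has an ε-production, or it has a production whose right-hand side consists entirely of nullable non-terminals.

There are no ε-productions, so no non-terminal can derive ε.
No non-terminals are nullable.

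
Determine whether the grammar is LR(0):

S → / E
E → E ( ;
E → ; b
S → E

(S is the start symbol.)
Augment with S' → S and build the canonical LR(0) collection (I0 = CLOSURE({[S' → . S]}), then GOTO on every symbol after a dot until no new states appear). It has 9 states:
  I0: { [E → . ; b], [E → . E ( ;], [S → . / E], [S → . E], [S' → . S] }  — shift
  I1: { [E → . ; b], [E → . E ( ;], [S → / . E] }  — shift
  I2: { [E → ; . b] }  — shift
  I3: { [E → E . ( ;], [S → E .] }  — shift, reduce
  I4: { [S' → S .] }  — accept
  I5: { [E → E ( . ;] }  — shift
  I6: { [E → E ( ; .] }  — reduce
  I7: { [E → ; b .] }  — reduce
  I8: { [E → E . ( ;], [S → / E .] }  — shift, reduce

Conflict in state I3:
  Shift-reduce conflict between [S → E .] and [E → E . ( ;]
So the grammar is NOT LR(0).

Answer: No. Shift-reduce conflict between [S → E .] and [E → E . ( ;]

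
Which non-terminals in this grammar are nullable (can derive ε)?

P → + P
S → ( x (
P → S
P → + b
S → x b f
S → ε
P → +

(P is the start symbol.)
{ 'P', 'S' }

ε-productions: S → ε
So S is immediately nullable.
P → S: every symbol on the right is nullable, so P is nullable too.
Every non-terminal is now nullable.
Nullable = { 'P', 'S' }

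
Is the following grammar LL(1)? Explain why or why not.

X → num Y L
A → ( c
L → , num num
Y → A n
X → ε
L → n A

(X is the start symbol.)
Yes, the grammar is LL(1).

Relevant sets:
  FOLLOW(X) = { $ }

For X:
  PREDICT(X → num Y L) = { 'num' }
  PREDICT(X → ε) = { $ }
For L:
  PREDICT(L → ',' num num) = { ',' }
  PREDICT(L → n A) = { 'n' }
A, Y have a single production, so nothing to check there.

All predict sets are disjoint. The grammar IS LL(1).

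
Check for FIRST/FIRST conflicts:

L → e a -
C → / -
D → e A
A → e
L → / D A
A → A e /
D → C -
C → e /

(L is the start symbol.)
FIRST sets of the non-terminals at (or reachable through a nullable prefix from) the front of some alternative:
  FIRST(C) = { '/', 'e' }
  FIRST(A) = { 'e' }

Productions for L:
  L → e a -: FIRST = { 'e' }
  L → / D A: FIRST = { '/' }
Productions for C:
  C → / -: FIRST = { '/' }
  C → e /: FIRST = { 'e' }
Productions for D:
  D → e A: FIRST = { 'e' }
  D → C -: FIRST = { '/', 'e' }
Productions for A:
  A → e: FIRST = { 'e' }
  A → A e /: FIRST = { 'e' }

Conflict for D: D → e A and D → C -
  Overlap: { 'e' }
Conflict for A: A → e and A → A e /
  Overlap: { 'e' }

Answer: Yes. D → e A / D → C '-' on { 'e' }; A → e / A → A e '/' on { 'e' }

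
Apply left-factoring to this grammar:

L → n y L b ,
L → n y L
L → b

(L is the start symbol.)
L → n y L L'
L' → b ,
L' → ε
L → b

Left-factoring transforms A → αβ₁ | αβ₂ into A → αA' and A' → β₁ | β₂
(α is the longest common prefix among the alternatives). Repeat until
no nonterminal has two alternatives with a common prefix.

Round 1: L has alternatives sharing prefix 'n y L'. Introduce L': L → n y L L'
  Add: L' → b ,
  Add: L' → ε

No remaining common prefixes — done.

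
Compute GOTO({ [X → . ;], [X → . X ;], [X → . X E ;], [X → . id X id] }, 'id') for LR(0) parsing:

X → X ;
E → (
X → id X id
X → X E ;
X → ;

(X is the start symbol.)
GOTO(I, 'id') = CLOSURE({ [A → αX.β] : [A → α.Xβ] ∈ I, X = 'id' })

Items with dot before 'id', with the dot advanced:
  [X → . id X id] → [X → id . X id]
Closure of the advanced items:
  [X → id . X id] has the dot before X: add [X → . X ;], [X → . id X id], [X → . X E ;], [X → . ;]

GOTO = { [X → . ;], [X → . X ;], [X → . X E ;], [X → . id X id], [X → id . X id] }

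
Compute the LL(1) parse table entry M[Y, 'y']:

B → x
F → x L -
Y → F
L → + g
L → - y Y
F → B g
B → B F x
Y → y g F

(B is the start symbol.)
Y → y g F

To find M[Y, 'y'], we find productions for Y where 'y' is in the predict set (PREDICT(N → α) = (FIRST(α) \ {ε}) ∪ (FOLLOW(N) if α ⇒* ε)).

Relevant sets:
  FIRST(F) = { 'x' }

Y → F: PREDICT = { 'x' }
Y → y g F: PREDICT = { 'y' }
  'y' is in predict set, so this production goes in M[Y, 'y']

M[Y, 'y'] = Y → y g F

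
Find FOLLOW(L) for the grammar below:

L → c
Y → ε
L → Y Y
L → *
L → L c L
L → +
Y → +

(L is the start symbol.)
L is the start symbol, so $ ∈ FOLLOW(L).
In L → L c L: L is followed by c L, add FIRST(c L) \ {ε} = { 'c' }
In L → L c L: L is at the end; this adds FOLLOW(L) to itself — nothing new

Taking the union: FOLLOW(L) = { $, 'c' }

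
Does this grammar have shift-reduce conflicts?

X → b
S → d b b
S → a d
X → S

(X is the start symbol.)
No shift-reduce conflicts

A shift-reduce conflict occurs when an LR(0) state has both:
  - a complete (reduce) item [A → α .] (dot at the end), and
  - a shift item [B → β . c γ] (dot before a terminal).

Augment with X' → X and build the canonical LR(0) collection (I0 = CLOSURE({[X' → . X]}), then GOTO on every symbol after a dot until no new states appear). It has 9 states:
  I0: { [S → . a d], [S → . d b b], [X → . S], [X → . b], [X' → . X] }  — shift
  I1: { [X → S .] }  — reduce
  I2: { [X' → X .] }  — accept
  I3: { [S → a . d] }  — shift
  I4: { [X → b .] }  — reduce
  I5: { [S → d . b b] }  — shift
  I6: { [S → d b . b] }  — shift
  I7: { [S → d b b .] }  — reduce
  I8: { [S → a d .] }  — reduce

No state contains both a complete item and a shift item.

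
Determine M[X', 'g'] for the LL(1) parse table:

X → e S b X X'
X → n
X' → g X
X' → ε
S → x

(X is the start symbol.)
X' → g X, X' → ε

To find M[X', 'g'], we find productions for X' where 'g' is in the predict set (PREDICT(N → α) = (FIRST(α) \ {ε}) ∪ (FOLLOW(N) if α ⇒* ε)).

Relevant sets:
  FOLLOW(X') = { $, 'g' }

X' → g X: PREDICT = { 'g' }
  'g' is in predict set, so this production goes in M[X', 'g']
X' → ε: PREDICT = { $, 'g' }
  'g' is in predict set, so this production goes in M[X', 'g']

M[X', 'g'] = X' → g X, X' → ε  (a multiply-defined cell — the grammar is not LL(1))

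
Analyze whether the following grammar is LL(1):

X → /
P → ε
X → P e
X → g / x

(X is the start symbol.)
Yes, the grammar is LL(1).

A grammar is LL(1) if for each non-terminal N with multiple productions, the predict sets of those productions are pairwise disjoint, where PREDICT(N → α) = (FIRST(α) \ {ε}) ∪ (FOLLOW(N) if α ⇒* ε).

Relevant sets:
  FIRST(P) = { ε }

For X:
  PREDICT(X → '/') = { '/' }
  PREDICT(X → P e) = { 'e' }
  PREDICT(X → g '/' x) = { 'g' }
P has a single production, so nothing to check there.

All predict sets are disjoint. The grammar IS LL(1).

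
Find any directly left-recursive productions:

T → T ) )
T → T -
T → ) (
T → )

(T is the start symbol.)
Yes, T is left-recursive

Direct left recursion occurs when N → N α for some non-terminal N (the right-hand side begins with the left-hand side itself).

T → T ) ): LEFT RECURSIVE (starts with T)
T → T -: LEFT RECURSIVE (starts with T)
T → ) (: starts with ')'
T → ): starts with ')'

The grammar has direct left recursion on: T.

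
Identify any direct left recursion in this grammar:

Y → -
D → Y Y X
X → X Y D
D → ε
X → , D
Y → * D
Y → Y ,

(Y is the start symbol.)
Direct left recursion occurs when N → N α for some non-terminal N (the right-hand side begins with the left-hand side itself).

Y → -: starts with '-'
D → Y Y X: starts with Y
X → X Y D: LEFT RECURSIVE (starts with X)
D → ε: starts with ε
X → , D: starts with ','
Y → * D: starts with '*'
Y → Y ,: LEFT RECURSIVE (starts with Y)

The grammar has direct left recursion on: X, Y.

Answer: Yes, X, Y are left-recursive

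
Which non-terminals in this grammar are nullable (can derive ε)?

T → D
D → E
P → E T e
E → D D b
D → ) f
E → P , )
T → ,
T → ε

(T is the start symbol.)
ε-productions: T → ε
So T is immediately nullable.
No further non-terminal can be added: every production for the remaining non-terminals contains a terminal or a non-nullable non-terminal.
Nullable = { 'T' }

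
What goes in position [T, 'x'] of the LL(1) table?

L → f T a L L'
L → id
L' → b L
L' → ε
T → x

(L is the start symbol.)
T → x

To find M[T, 'x'], we find productions for T where 'x' is in the predict set (PREDICT(N → α) = (FIRST(α) \ {ε}) ∪ (FOLLOW(N) if α ⇒* ε)).

T → x: PREDICT = { 'x' }
  'x' is in predict set, so this production goes in M[T, 'x']

M[T, 'x'] = T → x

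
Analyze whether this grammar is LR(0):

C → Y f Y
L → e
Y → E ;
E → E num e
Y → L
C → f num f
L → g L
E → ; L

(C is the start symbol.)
A grammar is LR(0) if no state in the canonical LR(0) collection has:
  - both a shift item (dot before a terminal) and a complete item (shift-reduce conflict), or
  - two or more complete items (reduce-reduce conflict; the accept item [C' → C .] counts as a complete item here).

Augment with C' → C and build the canonical LR(0) collection (I0 = CLOSURE({[C' → . C]}), then GOTO on every symbol after a dot until no new states appear). It has 18 states:
  I0: { [C → . Y f Y], [C → . f num f], [C' → . C], [E → . ; L], [E → . E num e], [L → . e], [L → . g L], [Y → . E ;], [Y → . L] }  — shift
  I1: { [E → ; . L], [L → . e], [L → . g L] }  — shift
  I2: { [C' → C .] }  — accept
  I3: { [E → E . num e], [Y → E . ;] }  — shift
  I4: { [Y → L .] }  — reduce
  I5: { [C → Y . f Y] }  — shift
  I6: { [L → e .] }  — reduce
  I7: { [C → f . num f] }  — shift
  I8: { [L → . e], [L → . g L], [L → g . L] }  — shift
  I9: { [L → g L .] }  — reduce
  I10: { [C → f num . f] }  — shift
  I11: { [C → f num f .] }  — reduce
  I12: { [C → Y f . Y], [E → . ; L], [E → . E num e], [L → . e], [L → . g L], [Y → . E ;], [Y → . L] }  — shift
  I13: { [C → Y f Y .] }  — reduce
  I14: { [Y → E ; .] }  — reduce
  I15: { [E → E num . e] }  — shift
  I16: { [E → E num e .] }  — reduce
  I17: { [E → ; L .] }  — reduce

Every state is either a pure shift/goto state or contains exactly one complete item and nothing to shift — no conflicts. The grammar is LR(0).

Answer: Yes, the grammar is LR(0)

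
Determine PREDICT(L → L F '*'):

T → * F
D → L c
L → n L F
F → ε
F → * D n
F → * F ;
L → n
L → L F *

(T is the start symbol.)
PREDICT(L → L F '*') = (FIRST(RHS) \ {ε}) ∪ (FOLLOW(L) if ε ∈ FIRST(RHS), i.e. RHS ⇒* ε)
FIRST(L) = { 'n' }
FIRST(L F '*') = { 'n' }
ε ∉ FIRST(L F '*'), so FOLLOW(L) is not added.
PREDICT(L → L F '*') = { 'n' }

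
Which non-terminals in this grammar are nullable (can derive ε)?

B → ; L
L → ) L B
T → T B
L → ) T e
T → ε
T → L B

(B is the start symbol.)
{ 'T' }

A non-terminal is nullable if it can derive ε (the empty string): either it has an ε-production, or it has a production whose right-hand side consists entirely of nullable non-terminals.

ε-productions: T → ε
So T is immediately nullable.
No further non-terminal can be added: every production for the remaining non-terminals contains a terminal or a non-nullable non-terminal.
Nullable = { 'T' }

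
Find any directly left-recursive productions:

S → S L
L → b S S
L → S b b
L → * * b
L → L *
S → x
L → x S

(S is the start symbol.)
S → S L: LEFT RECURSIVE (starts with S)
L → b S S: starts with b
L → S b b: starts with S
L → * * b: starts with '*'
L → L *: LEFT RECURSIVE (starts with L)
S → x: starts with x
L → x S: starts with x

The grammar has direct left recursion on: S, L.

Answer: Yes, S, L are left-recursive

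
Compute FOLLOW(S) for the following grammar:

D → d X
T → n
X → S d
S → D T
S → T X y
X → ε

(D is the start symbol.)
To compute FOLLOW(S), find every occurrence of S on a right-hand side N → α S β: add FIRST(β) \ {ε}, and if β is empty or nullable also add FOLLOW(N). Iterate to a fixed point.

In X → S d: S is followed by d, add FIRST(d) \ {ε} = { 'd' }

Taking the union: FOLLOW(S) = { 'd' }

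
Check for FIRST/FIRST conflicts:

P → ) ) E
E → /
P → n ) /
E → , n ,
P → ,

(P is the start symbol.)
No FIRST/FIRST conflicts.

A FIRST/FIRST conflict occurs when two productions N → α and N → β for the same non-terminal have FIRST(α) ∩ FIRST(β) ≠ ∅ (with ε ∈ FIRST of a nullable right-hand side, so two nullable alternatives also conflict).

Productions for P:
  P → ) ) E: FIRST = { ')' }
  P → n ) /: FIRST = { 'n' }
  P → ,: FIRST = { ',' }
Productions for E:
  E → /: FIRST = { '/' }
  E → , n ,: FIRST = { ',' }

All alternatives of each non-terminal have pairwise disjoint FIRST sets.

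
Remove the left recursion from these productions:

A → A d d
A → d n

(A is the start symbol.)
A → d n A'
A' → d d A'
A' → ε

A is directly left-recursive. The standard transformation for
  A → A α₁ | ... | A α_m | β₁ | ... | β_n
is
  A  → β₁ A' | ... | β_n A'
  A' → α₁ A' | ... | α_m A' | ε

A → d n becomes A → d n A'
A → A d d becomes A' → d d A'
Add A' → ε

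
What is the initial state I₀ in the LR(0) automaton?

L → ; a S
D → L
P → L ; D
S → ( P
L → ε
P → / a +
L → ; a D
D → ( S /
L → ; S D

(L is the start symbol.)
First, augment the grammar with L' → L
I₀ = CLOSURE({ [L' → . L] }):
  [L' → . L] has the dot before L: add [L → . ; a S], [L → .], [L → . ; a D], [L → . ; S D]
No further items can be added.

I₀ = { [L → . ; S D], [L → . ; a D], [L → . ; a S], [L → .], [L' → . L] }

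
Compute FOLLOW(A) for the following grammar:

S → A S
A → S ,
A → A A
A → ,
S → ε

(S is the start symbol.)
To compute FOLLOW(A), find every occurrence of A on a right-hand side N → α A β: add FIRST(β) \ {ε}, and if β is empty or nullable also add FOLLOW(N). Iterate to a fixed point.

In S → A S: A is followed by S, add FIRST(S) \ {ε} = { ',' }
  S is nullable, so also add FOLLOW(S)
In A → A A: A is followed by A, add FIRST(A) \ {ε} = { ',' }
In A → A A: A is at the end; this adds FOLLOW(A) to itself — nothing new

The FOLLOW sets referred to above (computed the same way, to a fixed point):
  FOLLOW(S) = { $, ',' }

Taking the union: FOLLOW(A) = { $, ',' }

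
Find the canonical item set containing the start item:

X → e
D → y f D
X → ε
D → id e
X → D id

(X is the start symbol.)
{ [D → . id e], [D → . y f D], [X → . D id], [X → . e], [X → .], [X' → . X] }

First, augment the grammar with X' → X
I₀ = CLOSURE({ [X' → . X] }):
  [X' → . X] has the dot before X: add [X → . e], [X → .], [X → . D id]
  [X → . D id] has the dot before D: add [D → . y f D], [D → . id e]
No further items can be added.

I₀ = { [D → . id e], [D → . y f D], [X → . D id], [X → . e], [X → .], [X' → . X] }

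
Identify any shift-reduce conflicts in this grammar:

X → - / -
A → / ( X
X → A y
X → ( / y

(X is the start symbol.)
A shift-reduce conflict occurs when an LR(0) state has both:
  - a complete (reduce) item [A → α .] (dot at the end), and
  - a shift item [B → β . c γ] (dot before a terminal).

Augment with X' → X and build the canonical LR(0) collection (I0 = CLOSURE({[X' → . X]}), then GOTO on every symbol after a dot until no new states appear). It has 13 states:
  I0: { [A → . / ( X], [X → . ( / y], [X → . - / -], [X → . A y], [X' → . X] }  — shift
  I1: { [X → ( . / y] }  — shift
  I2: { [X → - . / -] }  — shift
  I3: { [A → / . ( X] }  — shift
  I4: { [X → A . y] }  — shift
  I5: { [X' → X .] }  — accept
  I6: { [X → A y .] }  — reduce
  I7: { [A → . / ( X], [A → / ( . X], [X → . ( / y], [X → . - / -], [X → . A y] }  — shift
  I8: { [A → / ( X .] }  — reduce
  I9: { [X → - / . -] }  — shift
  I10: { [X → - / - .] }  — reduce
  I11: { [X → ( / . y] }  — shift
  I12: { [X → ( / y .] }  — reduce

No state contains both a complete item and a shift item.

Answer: No shift-reduce conflicts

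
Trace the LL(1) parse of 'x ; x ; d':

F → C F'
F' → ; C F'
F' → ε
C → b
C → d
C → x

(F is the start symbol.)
LL(1) parsing maintains a stack (initially the start symbol over $) and the input. At each step: if the stack top is a terminal, match it against the current input token; if it is a non-terminal N, replace it with the RHS of M[N, lookahead] (the unique production whose predict set contains the lookahead).

Stack is shown with the top on the left.

Stack     Input        Action
-----------------------------
F $       x ; x ; d $  output F → C F'
C F' $    x ; x ; d $  output C → x
x F' $    x ; x ; d $  match 'x'
F' $      ; x ; d $    output F' → ; C F'
; C F' $  ; x ; d $    match ';'
C F' $    x ; d $      output C → x
x F' $    x ; d $      match 'x'
F' $      ; d $        output F' → ; C F'
; C F' $  ; d $        match ';'
C F' $    d $          output C → d
d F' $    d $          match 'd'
F' $      $            output F' → ε
$         $            accept

The string is accepted.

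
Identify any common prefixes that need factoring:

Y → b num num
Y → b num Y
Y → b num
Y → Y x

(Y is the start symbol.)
Left-factoring is needed when two productions for the same non-terminal
share a common prefix on the right-hand side.

Productions for Y:
  Y → b num num
  Y → b num Y
  Y → b num
  Y → Y x

Found common prefix 'b num' in productions for Y

Answer: Yes, Y has productions with common prefix 'b num'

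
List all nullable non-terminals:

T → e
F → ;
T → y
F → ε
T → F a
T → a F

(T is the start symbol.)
ε-productions: F → ε
So F is immediately nullable.
No further non-terminal can be added: every production for the remaining non-terminals contains a terminal or a non-nullable non-terminal.
Nullable = { 'F' }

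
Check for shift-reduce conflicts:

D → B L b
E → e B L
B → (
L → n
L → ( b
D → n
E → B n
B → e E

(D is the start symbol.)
Augment with D' → D and build the canonical LR(0) collection (I0 = CLOSURE({[D' → . D]}), then GOTO on every symbol after a dot until no new states appear). It has 18 states:
  I0: { [B → . (], [B → . e E], [D → . B L b], [D → . n], [D' → . D] }  — shift
  I1: { [B → ( .] }  — reduce
  I2: { [D → B . L b], [L → . ( b], [L → . n] }  — shift
  I3: { [D' → D .] }  — accept
  I4: { [B → . (], [B → . e E], [B → e . E], [E → . B n], [E → . e B L] }  — shift
  I5: { [D → n .] }  — reduce
  I6: { [E → B . n] }  — shift
  I7: { [B → e E .] }  — reduce
  I8: { [B → . (], [B → . e E], [B → e . E], [E → . B n], [E → . e B L], [E → e . B L] }  — shift
  I9: { [E → B . n], [E → e B . L], [L → . ( b], [L → . n] }  — shift
  I10: { [L → ( . b] }  — shift
  I11: { [E → e B L .] }  — reduce
  I12: { [E → B n .], [L → n .] }  — 2 reduces
  I13: { [L → ( b .] }  — reduce
  I14: { [E → B n .] }  — reduce
  I15: { [D → B L . b] }  — shift
  I16: { [L → n .] }  — reduce
  I17: { [D → B L b .] }  — reduce

No state contains both a complete item and a shift item.

Answer: No shift-reduce conflicts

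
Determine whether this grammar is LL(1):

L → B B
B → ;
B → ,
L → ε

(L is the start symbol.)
Relevant sets:
  FIRST(B) = { ',', ';' }
  FOLLOW(L) = { $ }

For L:
  PREDICT(L → B B) = { ',', ';' }
  PREDICT(L → ε) = { $ }
For B:
  PREDICT(B → ';') = { ';' }
  PREDICT(B → ',') = { ',' }

All predict sets are disjoint. The grammar IS LL(1).

Answer: Yes, the grammar is LL(1).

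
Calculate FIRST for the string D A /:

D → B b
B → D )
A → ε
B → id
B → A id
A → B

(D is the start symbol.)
FIRST sets of the non-terminals involved (from the grammar, by fixed-point iteration):
  FIRST(D) = { 'id' }

To compute FIRST(D A /), process the symbols left to right:
Symbol D is a non-terminal. Add FIRST(D) \ {ε} = { 'id' }
D is not nullable (ε ∉ FIRST(D)), so stop here.
FIRST(D A /) = { 'id' }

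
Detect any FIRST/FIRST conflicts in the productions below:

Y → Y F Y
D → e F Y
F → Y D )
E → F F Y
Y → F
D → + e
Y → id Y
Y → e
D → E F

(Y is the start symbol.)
FIRST sets of the non-terminals at (or reachable through a nullable prefix from) the front of some alternative:
  FIRST(Y) = { 'e', 'id' }
  FIRST(F) = { 'e', 'id' }
  FIRST(E) = { 'e', 'id' }

Productions for Y:
  Y → Y F Y: FIRST = { 'e', 'id' }
  Y → F: FIRST = { 'e', 'id' }
  Y → id Y: FIRST = { 'id' }
  Y → e: FIRST = { 'e' }
Productions for D:
  D → e F Y: FIRST = { 'e' }
  D → + e: FIRST = { '+' }
  D → E F: FIRST = { 'e', 'id' }
F, E have only one production, so no FIRST/FIRST conflict is possible there.

Conflict for Y: Y → Y F Y and Y → F
  Overlap: { 'e', 'id' }
Conflict for Y: Y → Y F Y and Y → id Y
  Overlap: { 'id' }
Conflict for Y: Y → Y F Y and Y → e
  Overlap: { 'e' }
Conflict for Y: Y → F and Y → id Y
  Overlap: { 'id' }
Conflict for Y: Y → F and Y → e
  Overlap: { 'e' }
Conflict for D: D → e F Y and D → E F
  Overlap: { 'e' }

Answer: Yes. Y → Y F Y / Y → F on { 'e', 'id' }; Y → Y F Y / Y → id Y on { 'id' }; Y → Y F Y / Y → e on { 'e' }; Y → F / Y → id Y on { 'id' }; Y → F / Y → e on { 'e' }; D → e F Y / D → E F on { 'e' }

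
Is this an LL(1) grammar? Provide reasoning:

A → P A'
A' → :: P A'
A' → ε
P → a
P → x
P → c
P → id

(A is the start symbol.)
A grammar is LL(1) if for each non-terminal N with multiple productions, the predict sets of those productions are pairwise disjoint, where PREDICT(N → α) = (FIRST(α) \ {ε}) ∪ (FOLLOW(N) if α ⇒* ε).

Relevant sets:
  FOLLOW(A') = { $ }

For A':
  PREDICT(A' → :: P A') = { '::' }
  PREDICT(A' → ε) = { $ }
For P:
  PREDICT(P → a) = { 'a' }
  PREDICT(P → x) = { 'x' }
  PREDICT(P → c) = { 'c' }
  PREDICT(P → id) = { 'id' }
A has a single production, so nothing to check there.

All predict sets are disjoint. The grammar IS LL(1).

Answer: Yes, the grammar is LL(1).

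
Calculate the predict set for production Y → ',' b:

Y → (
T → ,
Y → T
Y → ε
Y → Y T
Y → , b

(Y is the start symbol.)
PREDICT(Y → ',' b) = (FIRST(RHS) \ {ε}) ∪ (FOLLOW(Y) if ε ∈ FIRST(RHS), i.e. RHS ⇒* ε)
FIRST(',' b) = { ',' }
ε ∉ FIRST(',' b), so FOLLOW(Y) is not added.
PREDICT(Y → ',' b) = { ',' }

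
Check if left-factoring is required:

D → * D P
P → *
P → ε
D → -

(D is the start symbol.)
Left-factoring is needed when two productions for the same non-terminal
share a common prefix on the right-hand side.

Productions for D:
  D → * D P
  D → -
Productions for P:
  P → *
  P → ε

No common prefixes found.

Answer: No, left-factoring is not needed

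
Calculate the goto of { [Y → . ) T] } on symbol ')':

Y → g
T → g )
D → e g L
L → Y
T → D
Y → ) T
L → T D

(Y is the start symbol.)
GOTO(I, ')') = CLOSURE({ [A → αX.β] : [A → α.Xβ] ∈ I, X = ')' })

Items with dot before ')', with the dot advanced:
  [Y → . ) T] → [Y → ) . T]
Closure of the advanced items:
  [Y → ) . T] has the dot before T: add [T → . g )], [T → . D]
  [T → . D] has the dot before D: add [D → . e g L]

GOTO = { [D → . e g L], [T → . D], [T → . g )], [Y → ) . T] }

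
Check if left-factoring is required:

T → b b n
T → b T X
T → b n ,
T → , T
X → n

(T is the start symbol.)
Yes, T has productions with common prefix 'b'

Left-factoring is needed when two productions for the same non-terminal
share a common prefix on the right-hand side.

Productions for T:
  T → b b n
  T → b T X
  T → b n ,
  T → , T

Found common prefix 'b' in productions for T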